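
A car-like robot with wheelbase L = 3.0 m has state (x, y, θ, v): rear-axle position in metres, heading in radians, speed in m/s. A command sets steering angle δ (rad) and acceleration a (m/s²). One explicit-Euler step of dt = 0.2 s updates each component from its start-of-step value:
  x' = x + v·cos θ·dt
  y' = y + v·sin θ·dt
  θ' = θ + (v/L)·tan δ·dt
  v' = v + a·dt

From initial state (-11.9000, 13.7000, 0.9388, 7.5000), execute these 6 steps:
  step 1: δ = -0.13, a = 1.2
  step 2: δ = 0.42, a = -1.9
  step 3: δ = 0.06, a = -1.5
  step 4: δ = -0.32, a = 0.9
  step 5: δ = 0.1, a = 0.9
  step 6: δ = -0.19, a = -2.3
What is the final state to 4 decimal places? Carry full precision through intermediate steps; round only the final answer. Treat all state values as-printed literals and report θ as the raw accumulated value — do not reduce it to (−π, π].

(-7.1799, 21.1598, 0.9307, 6.9600)

after step 1 (δ=-0.13, a=1.2): (-11.013865, 14.910275, 0.873431, 7.740000)
after step 2 (δ=0.42, a=-1.9): (-10.019739, 16.096874, 1.103863, 7.360000)
after step 3 (δ=0.06, a=-1.5): (-9.357118, 17.411301, 1.133338, 7.060000)
after step 4 (δ=-0.32, a=0.9): (-8.758941, 18.690335, 0.977364, 7.240000)
after step 5 (δ=0.1, a=0.9): (-7.949205, 19.890765, 1.025792, 7.420000)
after step 6 (δ=-0.19, a=-2.3): (-7.179868, 21.159771, 0.930658, 6.960000)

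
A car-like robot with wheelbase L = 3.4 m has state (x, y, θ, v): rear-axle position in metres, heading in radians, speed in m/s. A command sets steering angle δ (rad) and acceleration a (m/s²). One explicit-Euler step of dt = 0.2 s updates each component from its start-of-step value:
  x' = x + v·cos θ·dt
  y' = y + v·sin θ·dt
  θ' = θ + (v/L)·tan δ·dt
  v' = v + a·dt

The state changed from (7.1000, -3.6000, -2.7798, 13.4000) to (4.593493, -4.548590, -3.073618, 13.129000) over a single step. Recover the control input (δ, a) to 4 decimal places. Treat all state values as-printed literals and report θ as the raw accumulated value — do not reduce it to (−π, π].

δ = -0.3568, a = -1.3550

a = (v'−v)/dt = (-0.271000)/0.2 = -1.3550
Δθ = θ'−θ = -0.293818;  (v·dt/L) = 13.4000·0.2/3.4 = 0.788235
tan δ = Δθ·L/(v·dt) = -0.372754  →  δ = -0.3568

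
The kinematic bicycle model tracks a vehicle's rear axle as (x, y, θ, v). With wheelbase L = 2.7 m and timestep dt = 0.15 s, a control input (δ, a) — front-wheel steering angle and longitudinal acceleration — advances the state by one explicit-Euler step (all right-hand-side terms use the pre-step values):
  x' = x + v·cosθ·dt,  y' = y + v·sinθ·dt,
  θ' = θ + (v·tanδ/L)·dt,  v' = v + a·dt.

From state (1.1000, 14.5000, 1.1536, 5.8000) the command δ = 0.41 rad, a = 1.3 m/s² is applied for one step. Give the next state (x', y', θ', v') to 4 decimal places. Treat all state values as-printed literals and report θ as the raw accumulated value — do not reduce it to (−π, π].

x' = 1.1000 + 5.8000·cos(1.1536)·0.15 = 1.4525
y' = 14.5000 + 5.8000·sin(1.1536)·0.15 = 15.2954
θ' = 1.1536 + (5.8000/2.7)·tan(0.41)·0.15 = 1.2936
v' = 5.8000 + 1.3000·0.15 = 5.9950

(1.4525, 15.2954, 1.2936, 5.9950)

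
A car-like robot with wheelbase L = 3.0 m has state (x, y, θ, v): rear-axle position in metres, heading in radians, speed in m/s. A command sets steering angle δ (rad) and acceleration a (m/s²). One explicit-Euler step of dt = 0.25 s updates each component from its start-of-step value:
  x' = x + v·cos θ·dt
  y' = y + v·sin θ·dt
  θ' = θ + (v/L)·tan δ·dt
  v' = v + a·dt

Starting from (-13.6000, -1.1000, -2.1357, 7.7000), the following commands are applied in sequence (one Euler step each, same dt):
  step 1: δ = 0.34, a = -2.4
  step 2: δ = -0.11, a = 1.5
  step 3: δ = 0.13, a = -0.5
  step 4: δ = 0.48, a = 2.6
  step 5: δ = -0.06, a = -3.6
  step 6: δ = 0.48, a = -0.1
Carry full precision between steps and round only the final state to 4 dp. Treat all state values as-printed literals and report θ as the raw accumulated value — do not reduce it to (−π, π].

(-16.6158, -11.6359, -1.3058, 7.0750)

after step 1 (δ=0.34, a=-2.4): (-14.630519, -2.725932, -1.908719, 7.100000)
after step 2 (δ=-0.11, a=1.5): (-15.218981, -4.400548, -1.974066, 7.475000)
after step 3 (δ=0.13, a=-0.5): (-15.952330, -6.119392, -1.892627, 7.350000)
after step 4 (δ=0.48, a=2.6): (-16.533539, -7.862551, -1.573753, 8.000000)
after step 5 (δ=-0.06, a=-3.6): (-16.539453, -9.862542, -1.613801, 7.100000)
after step 6 (δ=0.48, a=-0.1): (-16.615764, -11.635901, -1.305773, 7.075000)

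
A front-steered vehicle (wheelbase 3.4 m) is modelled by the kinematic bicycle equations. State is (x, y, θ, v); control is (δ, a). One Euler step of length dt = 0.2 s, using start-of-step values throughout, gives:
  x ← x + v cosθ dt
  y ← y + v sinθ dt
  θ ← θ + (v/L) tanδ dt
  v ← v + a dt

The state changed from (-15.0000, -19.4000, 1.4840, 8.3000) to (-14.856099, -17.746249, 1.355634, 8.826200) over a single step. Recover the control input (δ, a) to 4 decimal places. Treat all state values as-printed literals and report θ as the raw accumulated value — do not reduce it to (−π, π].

δ = -0.2571, a = 2.6310

a = (v'−v)/dt = (0.526200)/0.2 = 2.6310
Δθ = θ'−θ = -0.128366;  (v·dt/L) = 8.3000·0.2/3.4 = 0.488235
tan δ = Δθ·L/(v·dt) = -0.262918  →  δ = -0.2571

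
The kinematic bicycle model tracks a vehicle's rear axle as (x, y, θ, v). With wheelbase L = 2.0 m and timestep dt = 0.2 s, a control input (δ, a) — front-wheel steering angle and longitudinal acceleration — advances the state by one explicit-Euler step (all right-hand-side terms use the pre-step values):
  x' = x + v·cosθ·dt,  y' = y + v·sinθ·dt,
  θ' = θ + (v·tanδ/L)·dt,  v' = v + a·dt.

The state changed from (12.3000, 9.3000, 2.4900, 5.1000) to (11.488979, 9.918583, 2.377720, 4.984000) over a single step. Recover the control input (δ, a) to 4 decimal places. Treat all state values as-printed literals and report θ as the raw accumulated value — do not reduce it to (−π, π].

a = (v'−v)/dt = (-0.116000)/0.2 = -0.5800
Δθ = θ'−θ = -0.112280;  (v·dt/L) = 5.1000·0.2/2.0 = 0.510000
tan δ = Δθ·L/(v·dt) = -0.220157  →  δ = -0.2167

δ = -0.2167, a = -0.5800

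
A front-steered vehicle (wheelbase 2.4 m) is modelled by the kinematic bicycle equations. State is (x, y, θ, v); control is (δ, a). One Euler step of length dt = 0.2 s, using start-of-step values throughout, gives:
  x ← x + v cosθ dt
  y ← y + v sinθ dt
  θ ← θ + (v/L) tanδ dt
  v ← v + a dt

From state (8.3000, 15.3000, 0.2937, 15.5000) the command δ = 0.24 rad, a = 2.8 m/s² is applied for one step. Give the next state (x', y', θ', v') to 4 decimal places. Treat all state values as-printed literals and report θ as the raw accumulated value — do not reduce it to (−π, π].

(11.2673, 16.1974, 0.6098, 16.0600)

x' = 8.3000 + 15.5000·cos(0.2937)·0.2 = 11.2673
y' = 15.3000 + 15.5000·sin(0.2937)·0.2 = 16.1974
θ' = 0.2937 + (15.5000/2.4)·tan(0.24)·0.2 = 0.6098
v' = 15.5000 + 2.8000·0.2 = 16.0600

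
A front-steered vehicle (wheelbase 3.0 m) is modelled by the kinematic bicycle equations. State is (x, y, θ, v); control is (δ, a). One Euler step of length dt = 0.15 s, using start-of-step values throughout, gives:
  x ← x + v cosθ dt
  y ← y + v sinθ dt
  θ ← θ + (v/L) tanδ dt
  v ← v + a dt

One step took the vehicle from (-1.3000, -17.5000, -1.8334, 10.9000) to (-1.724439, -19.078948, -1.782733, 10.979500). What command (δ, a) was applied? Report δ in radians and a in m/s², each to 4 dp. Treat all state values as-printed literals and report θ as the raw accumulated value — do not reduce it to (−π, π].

δ = 0.0927, a = 0.5300

a = (v'−v)/dt = (0.079500)/0.15 = 0.5300
Δθ = θ'−θ = 0.050667;  (v·dt/L) = 10.9000·0.15/3.0 = 0.545000
tan δ = Δθ·L/(v·dt) = 0.092967  →  δ = 0.0927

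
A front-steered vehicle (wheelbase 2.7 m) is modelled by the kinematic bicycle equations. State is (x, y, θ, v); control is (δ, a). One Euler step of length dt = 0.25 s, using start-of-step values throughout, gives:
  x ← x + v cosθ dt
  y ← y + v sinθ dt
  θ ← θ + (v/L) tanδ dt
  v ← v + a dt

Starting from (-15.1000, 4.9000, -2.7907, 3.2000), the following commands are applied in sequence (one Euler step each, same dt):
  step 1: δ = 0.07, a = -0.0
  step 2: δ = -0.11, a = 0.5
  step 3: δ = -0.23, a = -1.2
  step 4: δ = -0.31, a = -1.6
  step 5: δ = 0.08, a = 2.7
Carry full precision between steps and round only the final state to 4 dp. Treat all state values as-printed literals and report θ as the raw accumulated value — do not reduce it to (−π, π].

(-18.7561, 3.7430, -2.9450, 3.3000)

after step 1 (δ=0.07, a=-0.0): (-15.851253, 4.625011, -2.769925, 3.200000)
after step 2 (δ=-0.11, a=0.5): (-16.596631, 4.334475, -2.802650, 3.325000)
after step 3 (δ=-0.23, a=-1.2): (-17.380589, 4.058093, -2.874736, 3.025000)
after step 4 (δ=-0.31, a=-1.6): (-18.110071, 3.858669, -2.964457, 2.625000)
after step 5 (δ=0.08, a=2.7): (-18.756052, 3.743031, -2.944971, 3.300000)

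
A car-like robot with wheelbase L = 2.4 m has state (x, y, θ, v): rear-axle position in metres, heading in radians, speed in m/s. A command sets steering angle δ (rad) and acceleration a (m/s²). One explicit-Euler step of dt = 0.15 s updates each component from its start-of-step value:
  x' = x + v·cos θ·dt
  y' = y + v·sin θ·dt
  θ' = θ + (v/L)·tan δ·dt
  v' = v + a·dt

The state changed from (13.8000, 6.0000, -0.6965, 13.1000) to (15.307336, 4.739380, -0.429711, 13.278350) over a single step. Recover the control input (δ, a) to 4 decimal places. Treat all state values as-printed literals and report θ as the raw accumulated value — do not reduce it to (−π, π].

a = (v'−v)/dt = (0.178350)/0.15 = 1.1890
Δθ = θ'−θ = 0.266789;  (v·dt/L) = 13.1000·0.15/2.4 = 0.818750
tan δ = Δθ·L/(v·dt) = 0.325849  →  δ = 0.3150

δ = 0.3150, a = 1.1890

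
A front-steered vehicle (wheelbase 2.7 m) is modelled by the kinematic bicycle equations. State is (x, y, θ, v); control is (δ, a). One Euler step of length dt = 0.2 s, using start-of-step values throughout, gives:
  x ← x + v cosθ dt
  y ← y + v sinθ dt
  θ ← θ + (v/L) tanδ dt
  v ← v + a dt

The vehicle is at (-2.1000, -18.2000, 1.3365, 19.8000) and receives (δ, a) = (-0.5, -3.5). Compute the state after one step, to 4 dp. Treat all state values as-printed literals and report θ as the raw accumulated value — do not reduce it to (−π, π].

(-1.1807, -14.3482, 0.5353, 19.1000)

x' = -2.1000 + 19.8000·cos(1.3365)·0.2 = -1.1807
y' = -18.2000 + 19.8000·sin(1.3365)·0.2 = -14.3482
θ' = 1.3365 + (19.8000/2.7)·tan(-0.5)·0.2 = 0.5353
v' = 19.8000 − 3.5000·0.2 = 19.1000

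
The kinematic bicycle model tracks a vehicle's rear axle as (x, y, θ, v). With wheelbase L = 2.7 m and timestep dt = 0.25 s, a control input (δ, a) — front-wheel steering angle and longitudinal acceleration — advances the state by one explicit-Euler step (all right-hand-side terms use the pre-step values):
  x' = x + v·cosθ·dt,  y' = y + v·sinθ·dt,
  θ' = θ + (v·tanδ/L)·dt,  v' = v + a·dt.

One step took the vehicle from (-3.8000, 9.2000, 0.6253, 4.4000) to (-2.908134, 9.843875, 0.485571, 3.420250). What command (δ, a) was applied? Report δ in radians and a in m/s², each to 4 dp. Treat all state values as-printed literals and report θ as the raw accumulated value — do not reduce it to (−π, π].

δ = -0.3304, a = -3.9190

a = (v'−v)/dt = (-0.979750)/0.25 = -3.9190
Δθ = θ'−θ = -0.139729;  (v·dt/L) = 4.4000·0.25/2.7 = 0.407407
tan δ = Δθ·L/(v·dt) = -0.342971  →  δ = -0.3304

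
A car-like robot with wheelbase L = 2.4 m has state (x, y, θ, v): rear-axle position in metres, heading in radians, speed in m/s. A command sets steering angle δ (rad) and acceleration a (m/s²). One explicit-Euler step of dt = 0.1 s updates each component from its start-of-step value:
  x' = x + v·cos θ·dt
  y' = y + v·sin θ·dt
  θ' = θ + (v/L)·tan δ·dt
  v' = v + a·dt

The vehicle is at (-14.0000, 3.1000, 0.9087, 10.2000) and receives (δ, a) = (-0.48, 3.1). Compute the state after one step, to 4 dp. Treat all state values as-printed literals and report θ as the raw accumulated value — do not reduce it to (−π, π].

x' = -14.0000 + 10.2000·cos(0.9087)·0.1 = -13.3729
y' = 3.1000 + 10.2000·sin(0.9087)·0.1 = 3.9045
θ' = 0.9087 + (10.2000/2.4)·tan(-0.48)·0.1 = 0.6874
v' = 10.2000 + 3.1000·0.1 = 10.5100

(-13.3729, 3.9045, 0.6874, 10.5100)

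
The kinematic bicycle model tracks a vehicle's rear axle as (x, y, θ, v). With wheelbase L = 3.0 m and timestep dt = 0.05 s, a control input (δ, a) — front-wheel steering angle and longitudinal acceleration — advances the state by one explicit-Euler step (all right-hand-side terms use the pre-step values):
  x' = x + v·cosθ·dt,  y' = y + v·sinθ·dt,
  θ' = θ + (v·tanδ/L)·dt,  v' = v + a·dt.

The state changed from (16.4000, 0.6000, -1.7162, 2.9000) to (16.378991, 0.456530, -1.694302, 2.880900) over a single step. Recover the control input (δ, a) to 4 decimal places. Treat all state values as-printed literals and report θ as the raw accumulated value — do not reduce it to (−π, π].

δ = 0.4254, a = -0.3820

a = (v'−v)/dt = (-0.019100)/0.05 = -0.3820
Δθ = θ'−θ = 0.021898;  (v·dt/L) = 2.9000·0.05/3.0 = 0.048333
tan δ = Δθ·L/(v·dt) = 0.453062  →  δ = 0.4254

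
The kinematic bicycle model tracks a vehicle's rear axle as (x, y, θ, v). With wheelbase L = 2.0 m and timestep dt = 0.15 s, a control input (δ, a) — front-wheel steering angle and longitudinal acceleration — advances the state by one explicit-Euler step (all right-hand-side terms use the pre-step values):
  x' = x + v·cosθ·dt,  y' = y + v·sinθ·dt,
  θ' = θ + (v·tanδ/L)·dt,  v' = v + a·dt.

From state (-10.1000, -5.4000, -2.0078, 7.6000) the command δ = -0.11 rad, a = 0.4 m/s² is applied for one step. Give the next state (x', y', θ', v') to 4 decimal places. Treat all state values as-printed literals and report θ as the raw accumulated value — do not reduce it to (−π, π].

x' = -10.1000 + 7.6000·cos(-2.0078)·0.15 = -10.5825
y' = -5.4000 + 7.6000·sin(-2.0078)·0.15 = -6.4329
θ' = -2.0078 + (7.6000/2.0)·tan(-0.11)·0.15 = -2.0708
v' = 7.6000 + 0.4000·0.15 = 7.6600

(-10.5825, -6.4329, -2.0708, 7.6600)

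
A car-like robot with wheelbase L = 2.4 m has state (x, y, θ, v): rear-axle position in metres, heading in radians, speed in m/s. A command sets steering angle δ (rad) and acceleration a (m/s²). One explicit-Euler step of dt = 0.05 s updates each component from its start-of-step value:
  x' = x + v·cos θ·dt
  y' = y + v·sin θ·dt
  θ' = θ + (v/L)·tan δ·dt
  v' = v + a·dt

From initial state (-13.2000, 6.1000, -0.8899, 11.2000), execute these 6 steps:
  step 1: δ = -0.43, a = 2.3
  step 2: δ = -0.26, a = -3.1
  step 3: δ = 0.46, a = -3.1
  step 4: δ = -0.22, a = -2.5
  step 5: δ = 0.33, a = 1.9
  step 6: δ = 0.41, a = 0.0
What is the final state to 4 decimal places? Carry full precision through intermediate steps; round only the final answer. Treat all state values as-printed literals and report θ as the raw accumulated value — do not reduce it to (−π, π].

(-11.3156, 3.3649, -0.8187, 10.9750)

after step 1 (δ=-0.43, a=2.3): (-12.847486, 5.664875, -0.996912, 11.315000)
after step 2 (δ=-0.26, a=-3.1): (-12.540341, 5.189759, -1.059621, 11.160000)
after step 3 (δ=0.46, a=-3.1): (-12.267366, 4.703088, -0.944429, 11.005000)
after step 4 (δ=-0.22, a=-2.5): (-11.944806, 4.257297, -0.995698, 10.880000)
after step 5 (δ=0.33, a=1.9): (-11.648915, 3.800805, -0.918059, 10.975000)
after step 6 (δ=0.41, a=0.0): (-11.315624, 3.364865, -0.818683, 10.975000)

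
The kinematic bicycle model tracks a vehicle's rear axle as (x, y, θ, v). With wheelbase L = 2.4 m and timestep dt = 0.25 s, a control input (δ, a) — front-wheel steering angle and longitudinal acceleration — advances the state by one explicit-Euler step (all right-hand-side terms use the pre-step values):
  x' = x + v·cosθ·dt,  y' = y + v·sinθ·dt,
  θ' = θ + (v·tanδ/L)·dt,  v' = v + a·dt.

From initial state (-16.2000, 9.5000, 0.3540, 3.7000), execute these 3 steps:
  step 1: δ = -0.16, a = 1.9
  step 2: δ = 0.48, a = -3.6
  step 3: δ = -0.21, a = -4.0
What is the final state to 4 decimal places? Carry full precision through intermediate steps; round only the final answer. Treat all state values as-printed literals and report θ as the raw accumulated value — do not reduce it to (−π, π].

after step 1 (δ=-0.16, a=1.9): (-15.332356, 9.820654, 0.291802, 4.175000)
after step 2 (δ=0.48, a=-3.6): (-14.332728, 10.120918, 0.518213, 3.275000)
after step 3 (δ=-0.21, a=-4.0): (-13.621475, 10.526468, 0.445500, 2.275000)

(-13.6215, 10.5265, 0.4455, 2.2750)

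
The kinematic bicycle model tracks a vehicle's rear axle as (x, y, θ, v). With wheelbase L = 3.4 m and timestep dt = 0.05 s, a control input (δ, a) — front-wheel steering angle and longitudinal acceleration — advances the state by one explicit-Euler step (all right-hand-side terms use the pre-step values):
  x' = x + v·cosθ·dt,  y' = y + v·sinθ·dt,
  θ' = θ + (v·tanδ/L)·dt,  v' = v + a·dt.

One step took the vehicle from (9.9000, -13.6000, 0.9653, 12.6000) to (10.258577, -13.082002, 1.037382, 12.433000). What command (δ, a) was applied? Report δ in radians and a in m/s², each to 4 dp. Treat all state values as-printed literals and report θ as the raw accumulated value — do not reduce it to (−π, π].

a = (v'−v)/dt = (-0.167000)/0.05 = -3.3400
Δθ = θ'−θ = 0.072082;  (v·dt/L) = 12.6000·0.05/3.4 = 0.185294
tan δ = Δθ·L/(v·dt) = 0.389014  →  δ = 0.3710

δ = 0.3710, a = -3.3400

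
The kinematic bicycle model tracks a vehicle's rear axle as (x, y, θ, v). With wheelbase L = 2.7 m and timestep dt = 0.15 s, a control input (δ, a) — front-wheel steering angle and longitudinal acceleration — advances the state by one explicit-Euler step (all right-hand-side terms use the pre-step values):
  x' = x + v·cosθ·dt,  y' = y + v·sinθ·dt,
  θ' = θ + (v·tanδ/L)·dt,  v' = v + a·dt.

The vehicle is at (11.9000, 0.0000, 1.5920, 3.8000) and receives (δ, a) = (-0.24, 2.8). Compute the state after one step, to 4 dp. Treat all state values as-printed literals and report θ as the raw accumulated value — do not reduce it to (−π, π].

(11.8879, 0.5699, 1.5403, 4.2200)

x' = 11.9000 + 3.8000·cos(1.5920)·0.15 = 11.8879
y' = 0.0000 + 3.8000·sin(1.5920)·0.15 = 0.5699
θ' = 1.5920 + (3.8000/2.7)·tan(-0.24)·0.15 = 1.5403
v' = 3.8000 + 2.8000·0.15 = 4.2200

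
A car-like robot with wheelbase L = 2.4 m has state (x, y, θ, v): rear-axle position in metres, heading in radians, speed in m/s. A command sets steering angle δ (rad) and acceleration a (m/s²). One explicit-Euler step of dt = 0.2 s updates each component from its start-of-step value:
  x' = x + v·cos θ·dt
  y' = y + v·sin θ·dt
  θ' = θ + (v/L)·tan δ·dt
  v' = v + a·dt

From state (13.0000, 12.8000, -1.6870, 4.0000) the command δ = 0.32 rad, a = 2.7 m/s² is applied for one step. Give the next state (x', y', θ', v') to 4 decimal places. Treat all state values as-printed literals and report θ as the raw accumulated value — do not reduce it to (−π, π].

(12.9072, 12.0054, -1.5765, 4.5400)

x' = 13.0000 + 4.0000·cos(-1.6870)·0.2 = 12.9072
y' = 12.8000 + 4.0000·sin(-1.6870)·0.2 = 12.0054
θ' = -1.6870 + (4.0000/2.4)·tan(0.32)·0.2 = -1.5765
v' = 4.0000 + 2.7000·0.2 = 4.5400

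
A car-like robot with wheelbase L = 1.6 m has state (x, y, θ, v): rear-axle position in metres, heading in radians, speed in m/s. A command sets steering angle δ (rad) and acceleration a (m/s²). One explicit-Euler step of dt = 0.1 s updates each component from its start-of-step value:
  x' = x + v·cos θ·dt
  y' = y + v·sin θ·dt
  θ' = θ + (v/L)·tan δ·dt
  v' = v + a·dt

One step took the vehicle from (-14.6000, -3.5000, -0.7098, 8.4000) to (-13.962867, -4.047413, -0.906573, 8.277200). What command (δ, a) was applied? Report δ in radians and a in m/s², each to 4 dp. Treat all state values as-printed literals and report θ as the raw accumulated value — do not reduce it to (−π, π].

a = (v'−v)/dt = (-0.122800)/0.1 = -1.2280
Δθ = θ'−θ = -0.196773;  (v·dt/L) = 8.4000·0.1/1.6 = 0.525000
tan δ = Δθ·L/(v·dt) = -0.374806  →  δ = -0.3586

δ = -0.3586, a = -1.2280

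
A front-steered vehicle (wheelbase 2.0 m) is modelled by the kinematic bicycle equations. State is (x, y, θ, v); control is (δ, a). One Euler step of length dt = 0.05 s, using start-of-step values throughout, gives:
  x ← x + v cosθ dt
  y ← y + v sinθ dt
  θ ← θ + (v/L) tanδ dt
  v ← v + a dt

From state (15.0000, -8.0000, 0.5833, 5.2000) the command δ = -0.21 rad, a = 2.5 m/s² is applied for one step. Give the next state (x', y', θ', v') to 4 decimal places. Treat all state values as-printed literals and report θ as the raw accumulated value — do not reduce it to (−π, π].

x' = 15.0000 + 5.2000·cos(0.5833)·0.05 = 15.2170
y' = -8.0000 + 5.2000·sin(0.5833)·0.05 = -7.8568
θ' = 0.5833 + (5.2000/2.0)·tan(-0.21)·0.05 = 0.5556
v' = 5.2000 + 2.5000·0.05 = 5.3250

(15.2170, -7.8568, 0.5556, 5.3250)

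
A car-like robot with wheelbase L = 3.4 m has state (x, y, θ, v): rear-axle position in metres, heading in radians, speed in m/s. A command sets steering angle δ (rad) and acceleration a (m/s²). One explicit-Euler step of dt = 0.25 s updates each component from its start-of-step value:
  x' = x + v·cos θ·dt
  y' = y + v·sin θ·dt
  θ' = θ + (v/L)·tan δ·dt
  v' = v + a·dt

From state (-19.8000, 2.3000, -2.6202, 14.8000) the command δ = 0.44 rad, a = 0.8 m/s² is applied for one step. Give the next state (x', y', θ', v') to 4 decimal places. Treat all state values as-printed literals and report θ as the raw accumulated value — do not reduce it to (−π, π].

(-23.0084, 0.4571, -2.1079, 15.0000)

x' = -19.8000 + 14.8000·cos(-2.6202)·0.25 = -23.0084
y' = 2.3000 + 14.8000·sin(-2.6202)·0.25 = 0.4571
θ' = -2.6202 + (14.8000/3.4)·tan(0.44)·0.25 = -2.1079
v' = 14.8000 + 0.8000·0.25 = 15.0000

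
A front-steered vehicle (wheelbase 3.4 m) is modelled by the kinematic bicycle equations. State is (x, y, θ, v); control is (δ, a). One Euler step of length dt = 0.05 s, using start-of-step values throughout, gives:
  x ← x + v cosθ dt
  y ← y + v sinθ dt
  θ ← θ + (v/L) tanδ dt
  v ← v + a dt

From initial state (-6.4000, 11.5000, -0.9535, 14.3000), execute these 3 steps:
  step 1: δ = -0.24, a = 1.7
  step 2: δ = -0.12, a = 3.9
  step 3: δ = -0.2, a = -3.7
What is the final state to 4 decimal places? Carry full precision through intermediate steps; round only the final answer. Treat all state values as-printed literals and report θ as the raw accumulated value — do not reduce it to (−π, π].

(-5.2255, 9.6847, -1.0739, 14.3950)

after step 1 (δ=-0.24, a=1.7): (-5.986135, 10.916956, -1.004962, 14.385000)
after step 2 (δ=-0.12, a=3.9): (-5.600530, 10.309807, -1.030470, 14.580000)
after step 3 (δ=-0.2, a=-3.7): (-5.225522, 9.684659, -1.073934, 14.395000)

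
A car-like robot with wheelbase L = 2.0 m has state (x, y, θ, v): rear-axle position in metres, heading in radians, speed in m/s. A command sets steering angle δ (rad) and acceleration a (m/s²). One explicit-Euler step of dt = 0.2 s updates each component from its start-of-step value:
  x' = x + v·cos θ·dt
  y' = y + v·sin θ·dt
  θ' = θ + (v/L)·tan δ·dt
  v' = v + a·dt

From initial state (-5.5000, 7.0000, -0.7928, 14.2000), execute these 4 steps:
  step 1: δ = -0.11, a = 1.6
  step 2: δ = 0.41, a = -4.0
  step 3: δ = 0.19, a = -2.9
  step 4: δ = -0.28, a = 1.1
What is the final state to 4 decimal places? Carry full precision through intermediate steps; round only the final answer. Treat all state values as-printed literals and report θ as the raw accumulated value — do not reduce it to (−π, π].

(3.4134, 1.6124, -0.4325, 13.3600)

after step 1 (δ=-0.11, a=1.6): (-3.506736, 4.977008, -0.949633, 14.520000)
after step 2 (δ=0.41, a=-4.0): (-1.816662, 2.615469, -0.318549, 13.720000)
after step 3 (δ=0.19, a=-2.9): (0.789291, 1.756080, -0.054686, 13.140000)
after step 4 (δ=-0.28, a=1.1): (3.413362, 1.612437, -0.432532, 13.360000)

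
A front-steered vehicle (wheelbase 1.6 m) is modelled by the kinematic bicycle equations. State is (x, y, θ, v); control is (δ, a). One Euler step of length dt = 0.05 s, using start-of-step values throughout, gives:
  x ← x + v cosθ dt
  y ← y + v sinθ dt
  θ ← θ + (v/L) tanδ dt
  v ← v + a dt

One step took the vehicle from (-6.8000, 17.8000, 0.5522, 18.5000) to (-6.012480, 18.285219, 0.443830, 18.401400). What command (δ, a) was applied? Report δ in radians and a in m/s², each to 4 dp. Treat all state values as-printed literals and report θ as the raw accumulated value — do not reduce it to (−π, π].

a = (v'−v)/dt = (-0.098600)/0.05 = -1.9720
Δθ = θ'−θ = -0.108370;  (v·dt/L) = 18.5000·0.05/1.6 = 0.578125
tan δ = Δθ·L/(v·dt) = -0.187451  →  δ = -0.1853

δ = -0.1853, a = -1.9720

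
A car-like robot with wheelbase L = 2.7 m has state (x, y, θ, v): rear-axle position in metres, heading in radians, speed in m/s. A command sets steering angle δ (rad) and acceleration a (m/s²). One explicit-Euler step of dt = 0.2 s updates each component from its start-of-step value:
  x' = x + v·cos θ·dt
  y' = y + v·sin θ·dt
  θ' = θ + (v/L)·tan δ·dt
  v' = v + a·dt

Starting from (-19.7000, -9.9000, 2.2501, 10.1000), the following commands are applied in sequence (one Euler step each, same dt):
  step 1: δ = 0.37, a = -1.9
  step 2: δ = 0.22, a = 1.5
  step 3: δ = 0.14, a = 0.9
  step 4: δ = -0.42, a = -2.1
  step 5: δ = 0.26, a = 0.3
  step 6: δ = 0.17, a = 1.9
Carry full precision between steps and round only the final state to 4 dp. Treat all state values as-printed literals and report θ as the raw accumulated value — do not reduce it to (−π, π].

after step 1 (δ=0.37, a=-1.9): (-20.969068, -8.328419, 2.540279, 9.720000)
after step 2 (δ=0.22, a=1.5): (-22.572077, -7.228647, 2.701285, 10.020000)
after step 3 (δ=0.14, a=0.9): (-24.384937, -6.374507, 2.805880, 10.200000)
after step 4 (δ=-0.42, a=-2.1): (-26.311056, -5.702446, 2.468470, 9.780000)
after step 5 (δ=0.26, a=0.3): (-27.840411, -4.483016, 2.661188, 9.840000)
after step 6 (δ=0.17, a=1.9): (-29.585649, -3.573528, 2.786307, 10.220000)

(-29.5856, -3.5735, 2.7863, 10.2200)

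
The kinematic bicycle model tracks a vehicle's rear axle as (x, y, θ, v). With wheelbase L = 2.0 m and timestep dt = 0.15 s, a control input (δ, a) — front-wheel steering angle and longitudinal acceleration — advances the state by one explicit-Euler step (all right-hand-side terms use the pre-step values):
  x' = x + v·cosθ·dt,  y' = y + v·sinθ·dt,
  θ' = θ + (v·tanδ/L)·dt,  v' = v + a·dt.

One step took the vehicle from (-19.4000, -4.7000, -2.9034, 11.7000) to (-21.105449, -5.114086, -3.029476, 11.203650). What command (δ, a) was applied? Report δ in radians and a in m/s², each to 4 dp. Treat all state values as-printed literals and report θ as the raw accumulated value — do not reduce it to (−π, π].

a = (v'−v)/dt = (-0.496350)/0.15 = -3.3090
Δθ = θ'−θ = -0.126076;  (v·dt/L) = 11.7000·0.15/2.0 = 0.877500
tan δ = Δθ·L/(v·dt) = -0.143676  →  δ = -0.1427

δ = -0.1427, a = -3.3090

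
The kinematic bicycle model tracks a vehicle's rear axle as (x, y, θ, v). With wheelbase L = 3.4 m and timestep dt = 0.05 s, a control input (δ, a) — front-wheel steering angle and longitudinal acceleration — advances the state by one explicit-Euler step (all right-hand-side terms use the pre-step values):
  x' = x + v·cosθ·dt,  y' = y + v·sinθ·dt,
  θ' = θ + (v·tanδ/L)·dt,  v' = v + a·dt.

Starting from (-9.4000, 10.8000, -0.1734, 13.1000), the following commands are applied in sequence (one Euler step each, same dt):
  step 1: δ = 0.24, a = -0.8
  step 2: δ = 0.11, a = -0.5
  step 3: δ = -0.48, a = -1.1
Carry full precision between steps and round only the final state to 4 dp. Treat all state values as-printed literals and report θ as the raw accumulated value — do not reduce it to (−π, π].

(-7.4589, 10.5364, -0.2048, 12.9800)

after step 1 (δ=0.24, a=-0.8): (-8.754822, 10.686991, -0.126256, 13.060000)
after step 2 (δ=0.11, a=-0.5): (-8.107020, 10.604765, -0.105044, 13.035000)
after step 3 (δ=-0.48, a=-1.1): (-7.458863, 10.536428, -0.204840, 12.980000)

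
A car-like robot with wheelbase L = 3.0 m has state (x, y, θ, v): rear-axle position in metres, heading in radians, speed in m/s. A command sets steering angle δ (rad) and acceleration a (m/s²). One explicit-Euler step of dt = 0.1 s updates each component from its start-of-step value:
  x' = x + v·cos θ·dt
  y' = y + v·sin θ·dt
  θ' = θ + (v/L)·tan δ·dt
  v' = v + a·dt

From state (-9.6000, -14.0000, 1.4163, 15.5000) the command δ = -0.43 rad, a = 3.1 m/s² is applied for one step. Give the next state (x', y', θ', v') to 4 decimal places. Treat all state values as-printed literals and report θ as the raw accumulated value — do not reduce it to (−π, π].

(-9.3615, -12.4685, 1.1793, 15.8100)

x' = -9.6000 + 15.5000·cos(1.4163)·0.1 = -9.3615
y' = -14.0000 + 15.5000·sin(1.4163)·0.1 = -12.4685
θ' = 1.4163 + (15.5000/3.0)·tan(-0.43)·0.1 = 1.1793
v' = 15.5000 + 3.1000·0.1 = 15.8100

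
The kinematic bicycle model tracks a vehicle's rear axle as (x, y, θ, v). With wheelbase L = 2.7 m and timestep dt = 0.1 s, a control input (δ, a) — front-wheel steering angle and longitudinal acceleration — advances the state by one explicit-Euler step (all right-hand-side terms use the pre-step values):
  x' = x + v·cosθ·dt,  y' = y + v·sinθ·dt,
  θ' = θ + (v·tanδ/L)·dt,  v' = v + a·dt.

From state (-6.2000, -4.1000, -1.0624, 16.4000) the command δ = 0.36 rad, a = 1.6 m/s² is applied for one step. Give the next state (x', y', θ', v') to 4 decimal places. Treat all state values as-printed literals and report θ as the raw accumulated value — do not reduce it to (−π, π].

(-5.4017, -5.5326, -0.8338, 16.5600)

x' = -6.2000 + 16.4000·cos(-1.0624)·0.1 = -5.4017
y' = -4.1000 + 16.4000·sin(-1.0624)·0.1 = -5.5326
θ' = -1.0624 + (16.4000/2.7)·tan(0.36)·0.1 = -0.8338
v' = 16.4000 + 1.6000·0.1 = 16.5600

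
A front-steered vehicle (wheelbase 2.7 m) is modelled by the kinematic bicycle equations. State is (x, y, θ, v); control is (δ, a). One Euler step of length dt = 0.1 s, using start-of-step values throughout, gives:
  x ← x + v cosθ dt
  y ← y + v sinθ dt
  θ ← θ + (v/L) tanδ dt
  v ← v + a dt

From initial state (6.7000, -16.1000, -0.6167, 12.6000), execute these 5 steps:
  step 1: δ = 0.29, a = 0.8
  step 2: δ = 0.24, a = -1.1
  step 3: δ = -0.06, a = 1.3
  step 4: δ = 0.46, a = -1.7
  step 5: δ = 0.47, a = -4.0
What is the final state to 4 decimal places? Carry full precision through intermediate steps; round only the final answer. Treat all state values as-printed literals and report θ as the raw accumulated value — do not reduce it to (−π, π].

(12.4413, -18.5370, 0.0783, 12.1300)

after step 1 (δ=0.29, a=0.8): (7.727897, -16.828716, -0.477441, 12.680000)
after step 2 (δ=0.24, a=-1.1): (8.854102, -17.411372, -0.362514, 12.570000)
after step 3 (δ=-0.06, a=1.3): (10.029407, -17.857137, -0.390481, 12.700000)
after step 4 (δ=0.46, a=-1.7): (11.203809, -18.340542, -0.157437, 12.530000)
after step 5 (δ=0.47, a=-4.0): (12.441312, -18.536997, 0.078297, 12.130000)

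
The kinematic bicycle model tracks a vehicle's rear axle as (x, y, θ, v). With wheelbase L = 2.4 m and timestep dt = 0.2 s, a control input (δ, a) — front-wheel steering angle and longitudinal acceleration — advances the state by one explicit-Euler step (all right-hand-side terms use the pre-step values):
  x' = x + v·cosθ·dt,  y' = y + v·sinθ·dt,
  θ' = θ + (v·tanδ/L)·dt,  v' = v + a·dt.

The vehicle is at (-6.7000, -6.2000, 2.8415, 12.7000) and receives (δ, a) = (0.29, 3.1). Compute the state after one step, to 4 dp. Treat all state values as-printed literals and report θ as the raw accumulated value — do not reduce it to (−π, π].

(-9.1265, -5.4492, 3.1573, 13.3200)

x' = -6.7000 + 12.7000·cos(2.8415)·0.2 = -9.1265
y' = -6.2000 + 12.7000·sin(2.8415)·0.2 = -5.4492
θ' = 2.8415 + (12.7000/2.4)·tan(0.29)·0.2 = 3.1573
v' = 12.7000 + 3.1000·0.2 = 13.3200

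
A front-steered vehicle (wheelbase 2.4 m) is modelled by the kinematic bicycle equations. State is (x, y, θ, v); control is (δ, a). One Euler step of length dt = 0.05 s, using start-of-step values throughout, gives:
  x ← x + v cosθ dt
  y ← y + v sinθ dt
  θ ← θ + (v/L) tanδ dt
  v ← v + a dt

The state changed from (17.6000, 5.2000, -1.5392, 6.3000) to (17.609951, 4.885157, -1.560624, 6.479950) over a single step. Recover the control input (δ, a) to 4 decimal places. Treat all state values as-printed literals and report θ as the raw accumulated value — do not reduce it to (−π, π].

a = (v'−v)/dt = (0.179950)/0.05 = 3.5990
Δθ = θ'−θ = -0.021424;  (v·dt/L) = 6.3000·0.05/2.4 = 0.131250
tan δ = Δθ·L/(v·dt) = -0.163230  →  δ = -0.1618

δ = -0.1618, a = 3.5990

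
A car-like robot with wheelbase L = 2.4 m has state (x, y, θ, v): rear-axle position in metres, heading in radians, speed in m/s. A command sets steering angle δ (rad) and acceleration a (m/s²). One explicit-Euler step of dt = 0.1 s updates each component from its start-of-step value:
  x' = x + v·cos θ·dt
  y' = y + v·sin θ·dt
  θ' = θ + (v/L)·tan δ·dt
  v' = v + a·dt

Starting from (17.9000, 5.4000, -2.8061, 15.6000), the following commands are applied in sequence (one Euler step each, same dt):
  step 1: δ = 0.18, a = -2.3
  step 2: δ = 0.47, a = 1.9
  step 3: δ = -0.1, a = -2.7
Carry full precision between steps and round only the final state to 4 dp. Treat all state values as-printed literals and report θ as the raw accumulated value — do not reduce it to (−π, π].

(13.9383, 3.1193, -2.4276, 15.2900)

after step 1 (δ=0.18, a=-2.3): (16.426973, 4.886394, -2.687820, 15.370000)
after step 2 (δ=0.47, a=1.9): (15.045518, 4.212636, -2.362510, 15.560000)
after step 3 (δ=-0.1, a=-2.7): (13.938333, 3.119348, -2.427560, 15.290000)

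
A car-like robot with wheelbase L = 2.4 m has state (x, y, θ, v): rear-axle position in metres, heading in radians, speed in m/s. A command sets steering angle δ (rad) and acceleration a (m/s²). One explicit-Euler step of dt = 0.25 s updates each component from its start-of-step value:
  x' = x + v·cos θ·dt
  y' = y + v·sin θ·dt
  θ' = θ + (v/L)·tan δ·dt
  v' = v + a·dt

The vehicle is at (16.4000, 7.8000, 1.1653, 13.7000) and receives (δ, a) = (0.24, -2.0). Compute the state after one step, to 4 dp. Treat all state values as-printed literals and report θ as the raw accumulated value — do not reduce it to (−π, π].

(17.7511, 10.9473, 1.5145, 13.2000)

x' = 16.4000 + 13.7000·cos(1.1653)·0.25 = 17.7511
y' = 7.8000 + 13.7000·sin(1.1653)·0.25 = 10.9473
θ' = 1.1653 + (13.7000/2.4)·tan(0.24)·0.25 = 1.5145
v' = 13.7000 − 2.0000·0.25 = 13.2000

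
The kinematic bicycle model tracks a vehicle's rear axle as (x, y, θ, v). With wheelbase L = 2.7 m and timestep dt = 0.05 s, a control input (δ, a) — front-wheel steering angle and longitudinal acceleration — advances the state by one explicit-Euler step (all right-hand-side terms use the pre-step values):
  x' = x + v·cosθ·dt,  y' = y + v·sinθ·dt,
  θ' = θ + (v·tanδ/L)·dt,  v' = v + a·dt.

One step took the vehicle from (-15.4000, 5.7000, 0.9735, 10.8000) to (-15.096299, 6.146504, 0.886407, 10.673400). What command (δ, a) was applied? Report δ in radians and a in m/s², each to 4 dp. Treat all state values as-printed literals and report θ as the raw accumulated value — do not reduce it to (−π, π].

δ = -0.4107, a = -2.5320

a = (v'−v)/dt = (-0.126600)/0.05 = -2.5320
Δθ = θ'−θ = -0.087093;  (v·dt/L) = 10.8000·0.05/2.7 = 0.200000
tan δ = Δθ·L/(v·dt) = -0.435465  →  δ = -0.4107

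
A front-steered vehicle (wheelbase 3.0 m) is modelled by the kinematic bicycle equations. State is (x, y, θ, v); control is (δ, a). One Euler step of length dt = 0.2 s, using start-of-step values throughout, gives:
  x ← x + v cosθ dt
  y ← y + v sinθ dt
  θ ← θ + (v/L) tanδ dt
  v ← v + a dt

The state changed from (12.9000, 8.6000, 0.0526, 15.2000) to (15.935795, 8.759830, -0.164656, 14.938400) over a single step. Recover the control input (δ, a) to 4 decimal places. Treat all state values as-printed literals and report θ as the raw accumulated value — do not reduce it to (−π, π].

δ = -0.2112, a = -1.3080

a = (v'−v)/dt = (-0.261600)/0.2 = -1.3080
Δθ = θ'−θ = -0.217256;  (v·dt/L) = 15.2000·0.2/3.0 = 1.013333
tan δ = Δθ·L/(v·dt) = -0.214397  →  δ = -0.2112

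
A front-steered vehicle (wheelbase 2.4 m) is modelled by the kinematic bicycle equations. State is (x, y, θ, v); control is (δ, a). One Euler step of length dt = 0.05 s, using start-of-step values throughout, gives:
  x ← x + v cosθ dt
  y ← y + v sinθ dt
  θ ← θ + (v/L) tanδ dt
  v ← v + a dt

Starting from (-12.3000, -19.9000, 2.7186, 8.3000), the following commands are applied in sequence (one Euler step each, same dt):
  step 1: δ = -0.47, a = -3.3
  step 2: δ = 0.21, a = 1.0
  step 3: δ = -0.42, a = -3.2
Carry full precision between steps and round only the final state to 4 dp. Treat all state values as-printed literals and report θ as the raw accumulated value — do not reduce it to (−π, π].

(-13.3972, -19.3437, 2.5907, 8.0250)

after step 1 (δ=-0.47, a=-3.3): (-12.678424, -19.729646, 2.630764, 8.135000)
after step 2 (δ=0.21, a=1.0): (-13.033248, -19.530786, 2.666887, 8.185000)
after step 3 (δ=-0.42, a=-3.2): (-13.397246, -19.343728, 2.590738, 8.025000)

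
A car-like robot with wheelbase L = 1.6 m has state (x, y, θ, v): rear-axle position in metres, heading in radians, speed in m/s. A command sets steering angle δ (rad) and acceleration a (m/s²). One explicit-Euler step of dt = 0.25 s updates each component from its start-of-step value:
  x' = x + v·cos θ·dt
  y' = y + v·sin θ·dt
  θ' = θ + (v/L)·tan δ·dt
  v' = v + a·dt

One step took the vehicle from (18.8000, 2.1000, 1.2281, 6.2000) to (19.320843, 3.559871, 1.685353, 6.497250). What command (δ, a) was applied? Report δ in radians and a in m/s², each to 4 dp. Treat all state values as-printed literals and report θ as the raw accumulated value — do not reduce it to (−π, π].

a = (v'−v)/dt = (0.297250)/0.25 = 1.1890
Δθ = θ'−θ = 0.457253;  (v·dt/L) = 6.2000·0.25/1.6 = 0.968750
tan δ = Δθ·L/(v·dt) = 0.472003  →  δ = 0.4410

δ = 0.4410, a = 1.1890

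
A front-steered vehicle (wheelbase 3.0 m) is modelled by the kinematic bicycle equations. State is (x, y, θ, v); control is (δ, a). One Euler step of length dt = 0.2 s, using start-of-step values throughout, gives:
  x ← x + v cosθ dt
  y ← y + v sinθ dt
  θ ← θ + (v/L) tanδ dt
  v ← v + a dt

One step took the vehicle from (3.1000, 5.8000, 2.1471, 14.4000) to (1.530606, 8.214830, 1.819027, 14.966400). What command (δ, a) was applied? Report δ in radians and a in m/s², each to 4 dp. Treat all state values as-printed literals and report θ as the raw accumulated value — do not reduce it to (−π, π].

a = (v'−v)/dt = (0.566400)/0.2 = 2.8320
Δθ = θ'−θ = -0.328073;  (v·dt/L) = 14.4000·0.2/3.0 = 0.960000
tan δ = Δθ·L/(v·dt) = -0.341743  →  δ = -0.3293

δ = -0.3293, a = 2.8320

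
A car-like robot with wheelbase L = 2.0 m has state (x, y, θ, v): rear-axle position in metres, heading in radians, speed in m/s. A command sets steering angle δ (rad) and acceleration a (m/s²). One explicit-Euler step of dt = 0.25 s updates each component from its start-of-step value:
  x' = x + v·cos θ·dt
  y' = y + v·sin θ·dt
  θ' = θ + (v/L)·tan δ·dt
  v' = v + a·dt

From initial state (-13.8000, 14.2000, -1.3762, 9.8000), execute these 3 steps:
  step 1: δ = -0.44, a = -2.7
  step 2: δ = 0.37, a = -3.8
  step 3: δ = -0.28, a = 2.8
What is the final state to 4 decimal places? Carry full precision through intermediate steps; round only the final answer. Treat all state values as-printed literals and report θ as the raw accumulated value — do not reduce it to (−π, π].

after step 1 (δ=-0.44, a=-2.7): (-13.326242, 11.796242, -1.952906, 9.125000)
after step 2 (δ=0.37, a=-3.8): (-14.176872, 9.679516, -1.510500, 8.175000)
after step 3 (δ=-0.28, a=2.8): (-14.053716, 7.639480, -1.804344, 8.875000)

(-14.0537, 7.6395, -1.8043, 8.8750)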